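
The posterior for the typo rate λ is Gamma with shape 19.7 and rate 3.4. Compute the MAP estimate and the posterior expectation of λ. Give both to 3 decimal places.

Mode = (α−1)/β = 18.7/3.4 = 5.500.
Mean = α/β = 19.7/3.4 = 5.794.

MAP = 5.500, posterior mean = 5.794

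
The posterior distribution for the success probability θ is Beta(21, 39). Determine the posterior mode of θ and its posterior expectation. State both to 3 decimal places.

θ_MAP = 0.345, E[θ|data] = 0.350

Mode = (21−1)/(21+39−2) = 20/58 = 0.345.
Mean = 21/(21+39) = 21/60 = 0.350.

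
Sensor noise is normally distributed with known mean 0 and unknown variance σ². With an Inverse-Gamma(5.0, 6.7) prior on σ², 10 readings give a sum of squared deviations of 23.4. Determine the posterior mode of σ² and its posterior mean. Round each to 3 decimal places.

MAP = 1.673, posterior mean = 2.044

Posterior: Inverse-Gamma(shape = 5.0+10/2 = 10.0, scale = 6.7+23.4/2 = 18.4).
Mode = β/(α+1) = 18.4/11.0 = 1.673.
Mean = β/(α−1) = 18.4/9.0 = 2.044.
Right-skewed posterior ⇒ mode < mean.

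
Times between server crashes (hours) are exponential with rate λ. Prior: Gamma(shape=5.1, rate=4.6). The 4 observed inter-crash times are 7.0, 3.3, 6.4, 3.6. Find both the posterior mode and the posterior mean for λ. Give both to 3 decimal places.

MAP: 0.325. Posterior mean: 0.365.

Σ times = 20.3. Posterior: Gamma(shape = 5.1+4 = 9.1, rate = 4.6+20.3 = 24.9).
Mode = (α−1)/β = 8.1/24.9 = 0.325.
Mean = α/β = 9.1/24.9 = 0.365.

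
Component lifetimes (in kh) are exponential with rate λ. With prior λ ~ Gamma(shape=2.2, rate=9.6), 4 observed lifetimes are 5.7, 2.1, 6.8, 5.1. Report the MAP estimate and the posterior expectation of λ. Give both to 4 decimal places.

Σ times = 19.7. Posterior: Gamma(shape = 2.2+4 = 6.2, rate = 9.6+19.7 = 29.3).
Mode = (α−1)/β = 5.2/29.3 = 0.1775.
Mean = α/β = 6.2/29.3 = 0.2116.
The mean is pulled above the mode by the posterior's right skew.

MAP estimate = 0.1775, posterior expectation = 0.2116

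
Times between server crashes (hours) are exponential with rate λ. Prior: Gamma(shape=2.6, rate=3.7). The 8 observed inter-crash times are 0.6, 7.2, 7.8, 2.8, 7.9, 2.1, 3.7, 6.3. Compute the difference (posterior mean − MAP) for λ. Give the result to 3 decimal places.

0.024

Σ times = 38.4. Posterior: Gamma(shape = 2.6+8 = 10.6, rate = 3.7+38.4 = 42.1).
Mode = (α−1)/β = 9.6/42.1 = 0.228.
Mean = α/β = 10.6/42.1 = 0.252.
Difference = 0.252 − 0.228 = 0.024.
The mean is pulled above the mode by the posterior's right skew.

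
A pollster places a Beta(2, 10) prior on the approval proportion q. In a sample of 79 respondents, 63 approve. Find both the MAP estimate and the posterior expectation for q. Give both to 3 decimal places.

MAP: 0.719. Posterior mean: 0.714.

Posterior: Beta(2+63, 10+16) = Beta(65, 26).
Mode = (65−1)/(65+26−2) = 64/89 = 0.719.
Mean = 65/(65+26) = 65/91 = 0.714.
Left-skewed posterior ⇒ mean < mode.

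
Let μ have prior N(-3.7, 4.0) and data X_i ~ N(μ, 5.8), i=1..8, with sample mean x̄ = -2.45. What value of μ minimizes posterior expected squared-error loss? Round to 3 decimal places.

-2.642

Posterior for μ is Normal. Precision-weighted mean: (1/4.0·-3.7 + 8/5.8·-2.45) / (1/4.0 + 8/5.8) = -2.642.
A Normal posterior is symmetric, so mode = mean.
Squared-error loss ⇒ the optimal estimator is the posterior mean.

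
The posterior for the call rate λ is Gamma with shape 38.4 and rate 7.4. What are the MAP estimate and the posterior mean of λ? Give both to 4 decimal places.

Mode = (α−1)/β = 37.4/7.4 = 5.0541.
Mean = α/β = 38.4/7.4 = 5.1892.

λ_MAP = 5.0541, E[λ|data] = 5.1892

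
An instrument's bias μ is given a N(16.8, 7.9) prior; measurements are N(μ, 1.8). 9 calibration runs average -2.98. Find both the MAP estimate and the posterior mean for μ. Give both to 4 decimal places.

MAP = -2.4916; posterior mean = -2.4916

Posterior for μ is Normal. Precision-weighted mean: (1/7.9·16.8 + 9/1.8·-2.98) / (1/7.9 + 9/1.8) = -2.4916.
A Normal posterior is symmetric, so mode = mean.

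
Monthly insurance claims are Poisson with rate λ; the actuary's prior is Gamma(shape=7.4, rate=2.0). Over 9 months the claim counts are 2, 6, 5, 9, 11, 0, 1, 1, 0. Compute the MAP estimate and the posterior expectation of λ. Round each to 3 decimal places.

Σ counts = 35. Posterior: Gamma(shape = 7.4+35 = 42.4, rate = 2.0+9 = 11.0).
Mode = (α−1)/β = 41.4/11.0 = 3.764.
Mean = α/β = 42.4/11.0 = 3.855.
Mean > mode: the posterior has a right tail.

MAP: 3.764. Posterior mean: 3.855.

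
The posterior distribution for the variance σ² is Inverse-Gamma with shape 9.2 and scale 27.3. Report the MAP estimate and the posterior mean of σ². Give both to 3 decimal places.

σ²_MAP = 2.676, E[σ²|data] = 3.329

Mode = β/(α+1) = 27.3/10.2 = 2.676.
Mean = β/(α−1) = 27.3/8.2 = 3.329.
The posterior is right-skewed, so the mean exceeds the mode.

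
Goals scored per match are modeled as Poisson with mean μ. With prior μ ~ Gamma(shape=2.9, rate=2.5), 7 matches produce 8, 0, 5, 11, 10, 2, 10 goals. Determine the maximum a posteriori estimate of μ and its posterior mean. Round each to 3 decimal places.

μ_MAP = 5.042, E[μ|data] = 5.147

Σ counts = 46. Posterior: Gamma(shape = 2.9+46 = 48.9, rate = 2.5+7 = 9.5).
Mode = (α−1)/β = 47.9/9.5 = 5.042.
Mean = α/β = 48.9/9.5 = 5.147.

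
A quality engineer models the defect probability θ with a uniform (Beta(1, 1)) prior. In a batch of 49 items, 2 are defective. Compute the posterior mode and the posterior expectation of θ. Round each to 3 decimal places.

Posterior: Beta(1+2, 1+47) = Beta(3, 48).
Mode = (3−1)/(3+48−2) = 2/49 = 0.041.
With a flat prior the MAP equals the MLE, 2/49.
Mean = 3/(3+48) = 3/51 = 0.059.

posterior mode = 0.041, posterior expectation = 0.059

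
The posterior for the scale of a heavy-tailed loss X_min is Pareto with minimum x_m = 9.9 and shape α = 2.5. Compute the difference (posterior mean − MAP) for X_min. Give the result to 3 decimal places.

The Pareto density is strictly decreasing on [x_m, ∞), so the mode is x_m = 9.900.
Mean = α·x_m/(α−1) = 2.5·9.9/1.5 = 16.500.
Difference = 16.500 − 9.900 = 6.600.
The mean is pulled above the mode by the posterior's right skew.

6.600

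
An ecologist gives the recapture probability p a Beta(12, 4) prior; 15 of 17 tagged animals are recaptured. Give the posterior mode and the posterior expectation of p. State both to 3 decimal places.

Posterior: Beta(12+15, 4+2) = Beta(27, 6).
Mode = (27−1)/(27+6−2) = 26/31 = 0.839.
Mean = 27/(27+6) = 27/33 = 0.818.

MAP = 0.839; posterior mean = 0.818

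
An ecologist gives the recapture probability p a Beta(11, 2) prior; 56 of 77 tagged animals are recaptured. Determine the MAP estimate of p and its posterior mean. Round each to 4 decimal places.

Posterior: Beta(11+56, 2+21) = Beta(67, 23).
Mode = (67−1)/(67+23−2) = 66/88 = 0.7500.
Mean = 67/(67+23) = 67/90 = 0.7444.

MAP = 0.7500, posterior mean = 0.7444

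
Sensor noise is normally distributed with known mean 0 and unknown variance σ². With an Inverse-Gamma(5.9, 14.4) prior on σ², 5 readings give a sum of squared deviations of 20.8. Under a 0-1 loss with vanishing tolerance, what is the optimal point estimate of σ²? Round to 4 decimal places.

2.6383

Posterior: Inverse-Gamma(shape = 5.9+5/2 = 8.4, scale = 14.4+20.8/2 = 24.8).
Mode = β/(α+1) = 24.8/9.4 = 2.6383.
Mean = β/(α−1) = 24.8/7.4 = 3.3514.
This is the posterior mode — the MAP estimate.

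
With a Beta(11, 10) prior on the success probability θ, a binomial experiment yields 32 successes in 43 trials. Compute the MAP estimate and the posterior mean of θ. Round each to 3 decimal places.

Posterior: Beta(11+32, 10+11) = Beta(43, 21).
Mode = (43−1)/(43+21−2) = 42/62 = 0.677.
Mean = 43/(43+21) = 43/64 = 0.672.

MAP = 0.677; posterior mean = 0.672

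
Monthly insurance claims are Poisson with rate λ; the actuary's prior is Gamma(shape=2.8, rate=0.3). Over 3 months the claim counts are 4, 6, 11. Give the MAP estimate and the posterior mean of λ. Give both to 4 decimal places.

MAP estimate = 6.9091, posterior mean = 7.2121

Σ counts = 21. Posterior: Gamma(shape = 2.8+21 = 23.8, rate = 0.3+3 = 3.3).
Mode = (α−1)/β = 22.8/3.3 = 6.9091.
Mean = α/β = 23.8/3.3 = 7.2121.
Right-skewed posterior ⇒ mode < mean.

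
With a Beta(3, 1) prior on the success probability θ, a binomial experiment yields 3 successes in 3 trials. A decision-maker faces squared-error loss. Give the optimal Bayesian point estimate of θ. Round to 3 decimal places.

Posterior: Beta(3+3, 1+0) = Beta(6, 1).
Since β = 1 ≤ 1 and α > 1, the Beta density is monotone increasing on [0,1]; the mode is at 1.
Mean = 6/(6+1) = 0.857.
Squared-error loss ⇒ the optimal estimator is the posterior mean.

0.857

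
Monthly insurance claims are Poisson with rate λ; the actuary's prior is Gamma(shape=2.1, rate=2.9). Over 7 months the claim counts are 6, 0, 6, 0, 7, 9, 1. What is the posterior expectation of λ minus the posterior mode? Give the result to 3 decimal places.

0.101

Σ counts = 29. Posterior: Gamma(shape = 2.1+29 = 31.1, rate = 2.9+7 = 9.9).
Mode = (α−1)/β = 30.1/9.9 = 3.040.
Mean = α/β = 31.1/9.9 = 3.141.
Difference = 3.141 − 3.040 = 0.101.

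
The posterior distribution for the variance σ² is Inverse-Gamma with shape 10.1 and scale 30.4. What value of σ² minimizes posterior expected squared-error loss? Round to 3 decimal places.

Mode = β/(α+1) = 30.4/11.1 = 2.739.
Mean = β/(α−1) = 30.4/9.1 = 3.341.
Squared-error loss ⇒ the optimal estimator is the posterior mean.

3.341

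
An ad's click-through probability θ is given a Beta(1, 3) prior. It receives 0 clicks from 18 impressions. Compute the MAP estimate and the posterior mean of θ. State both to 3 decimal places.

MAP estimate = 0.000, posterior mean = 0.045

Posterior: Beta(1+0, 3+18) = Beta(1, 21).
Since α = 1 ≤ 1 and β > 1, the Beta density is monotone decreasing on [0,1]; the mode is at 0.
Mean = 1/(1+21) = 0.045.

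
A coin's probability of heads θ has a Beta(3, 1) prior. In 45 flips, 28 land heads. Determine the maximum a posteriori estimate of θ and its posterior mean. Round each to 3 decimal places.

MAP: 0.638. Posterior mean: 0.633.

Posterior: Beta(3+28, 1+17) = Beta(31, 18).
Mode = (31−1)/(31+18−2) = 30/47 = 0.638.
Mean = 31/(31+18) = 31/49 = 0.633.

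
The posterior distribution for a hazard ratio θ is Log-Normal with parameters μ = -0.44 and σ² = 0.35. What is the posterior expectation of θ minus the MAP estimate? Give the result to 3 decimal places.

0.313

Mode = exp(μ − σ²) = exp(-0.79) = 0.454.
Mean = exp(μ + σ²/2) = exp(-0.265) = 0.767.
Difference = 0.767 − 0.454 = 0.313.
The mean is pulled above the mode by the posterior's right skew.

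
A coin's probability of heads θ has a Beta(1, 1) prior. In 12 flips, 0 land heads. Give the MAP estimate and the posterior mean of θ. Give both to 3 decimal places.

Posterior: Beta(1+0, 1+12) = Beta(1, 13).
Since α = 1 ≤ 1 and β > 1, the Beta density is monotone decreasing on [0,1]; the mode is at 0.
Mean = 1/(1+13) = 0.071.
The posterior is right-skewed, so the mean exceeds the mode.

MAP = 0.000; posterior mean = 0.071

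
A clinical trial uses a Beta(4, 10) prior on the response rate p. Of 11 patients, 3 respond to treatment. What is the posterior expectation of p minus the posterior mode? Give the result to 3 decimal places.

0.019

Posterior: Beta(4+3, 10+8) = Beta(7, 18).
Mode = (7−1)/(7+18−2) = 6/23 = 0.261.
Mean = 7/(7+18) = 7/25 = 0.280.
Difference = 0.280 − 0.261 = 0.019.
The mean is pulled above the mode by the posterior's right skew.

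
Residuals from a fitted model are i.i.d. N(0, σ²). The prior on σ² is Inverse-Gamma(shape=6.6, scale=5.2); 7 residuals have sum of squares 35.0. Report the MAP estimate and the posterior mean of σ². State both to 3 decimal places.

MAP estimate = 2.045, posterior mean = 2.495

Posterior: Inverse-Gamma(shape = 6.6+7/2 = 10.1, scale = 5.2+35.0/2 = 22.7).
Mode = β/(α+1) = 22.7/11.1 = 2.045.
Mean = β/(α−1) = 22.7/9.1 = 2.495.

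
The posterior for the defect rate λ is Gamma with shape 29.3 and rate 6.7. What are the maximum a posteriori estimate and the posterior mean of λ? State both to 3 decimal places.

MAP: 4.224. Posterior mean: 4.373.

Mode = (α−1)/β = 28.3/6.7 = 4.224.
Mean = α/β = 29.3/6.7 = 4.373.
The posterior is right-skewed, so the mean exceeds the mode.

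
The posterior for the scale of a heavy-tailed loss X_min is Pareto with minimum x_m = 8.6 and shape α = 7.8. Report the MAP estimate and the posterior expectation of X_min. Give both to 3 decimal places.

MAP = 8.600; posterior mean = 9.865

The Pareto density is strictly decreasing on [x_m, ∞), so the mode is x_m = 8.600.
Mean = α·x_m/(α−1) = 7.8·8.6/6.8 = 9.865.
Mean > mode: the posterior has a right tail.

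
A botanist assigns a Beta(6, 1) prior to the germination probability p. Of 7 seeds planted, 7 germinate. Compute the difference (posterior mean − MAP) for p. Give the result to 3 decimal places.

-0.071

Posterior: Beta(6+7, 1+0) = Beta(13, 1).
Since β = 1 ≤ 1 and α > 1, the Beta density is monotone increasing on [0,1]; the mode is at 1.
Mean = 13/(13+1) = 0.929.
Difference = 0.929 − 1.000 = -0.071.
The posterior is left-skewed, so the mode exceeds the mean.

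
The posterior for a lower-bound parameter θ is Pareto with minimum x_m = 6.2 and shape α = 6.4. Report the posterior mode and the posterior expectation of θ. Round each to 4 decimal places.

The Pareto density is strictly decreasing on [x_m, ∞), so the mode is x_m = 6.2000.
Mean = α·x_m/(α−1) = 6.4·6.2/5.4 = 7.3481.

θ_MAP = 6.2000, E[θ|data] = 7.3481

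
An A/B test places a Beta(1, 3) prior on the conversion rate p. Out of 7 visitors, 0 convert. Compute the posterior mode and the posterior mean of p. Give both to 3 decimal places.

MAP = 0.000, posterior mean = 0.091

Posterior: Beta(1+0, 3+7) = Beta(1, 10).
Since α = 1 ≤ 1 and β > 1, the Beta density is monotone decreasing on [0,1]; the mode is at 0.
Mean = 1/(1+10) = 0.091.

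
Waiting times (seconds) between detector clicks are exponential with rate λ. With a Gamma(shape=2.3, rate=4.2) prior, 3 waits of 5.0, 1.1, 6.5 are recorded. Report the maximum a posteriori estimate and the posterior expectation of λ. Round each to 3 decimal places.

MAP: 0.256. Posterior mean: 0.315.

Σ times = 12.6. Posterior: Gamma(shape = 2.3+3 = 5.3, rate = 4.2+12.6 = 16.8).
Mode = (α−1)/β = 4.3/16.8 = 0.256.
Mean = α/β = 5.3/16.8 = 0.315.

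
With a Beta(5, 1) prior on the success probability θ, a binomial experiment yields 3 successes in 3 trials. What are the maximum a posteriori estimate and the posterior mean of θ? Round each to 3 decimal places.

MAP = 1.000, posterior mean = 0.889

Posterior: Beta(5+3, 1+0) = Beta(8, 1).
Since β = 1 ≤ 1 and α > 1, the Beta density is monotone increasing on [0,1]; the mode is at 1.
Mean = 8/(8+1) = 0.889.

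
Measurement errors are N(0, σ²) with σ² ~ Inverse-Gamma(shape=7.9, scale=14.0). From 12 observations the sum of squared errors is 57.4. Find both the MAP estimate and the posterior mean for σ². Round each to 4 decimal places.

MAP = 2.8658, posterior mean = 3.3101

Posterior: Inverse-Gamma(shape = 7.9+12/2 = 13.9, scale = 14.0+57.4/2 = 42.7).
Mode = β/(α+1) = 42.7/14.9 = 2.8658.
Mean = β/(α−1) = 42.7/12.9 = 3.3101.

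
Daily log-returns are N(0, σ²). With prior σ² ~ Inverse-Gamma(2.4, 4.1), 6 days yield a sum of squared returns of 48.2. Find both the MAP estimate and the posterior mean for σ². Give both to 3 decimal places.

Posterior: Inverse-Gamma(shape = 2.4+6/2 = 5.4, scale = 4.1+48.2/2 = 28.2).
Mode = β/(α+1) = 28.2/6.4 = 4.406.
Mean = β/(α−1) = 28.2/4.4 = 6.409.

σ²_MAP = 4.406, E[σ²|data] = 6.409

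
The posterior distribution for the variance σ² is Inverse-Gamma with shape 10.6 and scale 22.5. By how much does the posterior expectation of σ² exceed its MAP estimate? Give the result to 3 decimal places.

Mode = β/(α+1) = 22.5/11.6 = 1.940.
Mean = β/(α−1) = 22.5/9.6 = 2.344.
Difference = 2.344 − 1.940 = 0.404.
The posterior is right-skewed, so the mean exceeds the mode.

0.404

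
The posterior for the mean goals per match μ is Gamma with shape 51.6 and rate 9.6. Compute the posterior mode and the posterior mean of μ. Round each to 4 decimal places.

Mode = (α−1)/β = 50.6/9.6 = 5.2708.
Mean = α/β = 51.6/9.6 = 5.3750.

posterior mode = 5.2708, posterior mean = 5.3750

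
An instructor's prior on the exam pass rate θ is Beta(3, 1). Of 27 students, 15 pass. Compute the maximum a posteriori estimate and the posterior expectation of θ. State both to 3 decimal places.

Posterior: Beta(3+15, 1+12) = Beta(18, 13).
Mode = (18−1)/(18+13−2) = 17/29 = 0.586.
Mean = 18/(18+13) = 18/31 = 0.581.
The mean is pulled below the mode by the posterior's left skew.

MAP = 0.586; posterior mean = 0.581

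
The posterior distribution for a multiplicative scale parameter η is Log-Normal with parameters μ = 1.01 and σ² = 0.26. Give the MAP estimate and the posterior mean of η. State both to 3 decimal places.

MAP = 2.117, posterior mean = 3.127

Mode = exp(μ − σ²) = exp(0.75) = 2.117.
Mean = exp(μ + σ²/2) = exp(1.140) = 3.127.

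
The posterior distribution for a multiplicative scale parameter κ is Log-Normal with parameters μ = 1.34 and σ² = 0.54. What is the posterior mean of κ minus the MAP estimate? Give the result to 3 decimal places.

2.777

Mode = exp(μ − σ²) = exp(0.80) = 2.226.
Mean = exp(μ + σ²/2) = exp(1.610) = 5.003.
Difference = 5.003 − 2.226 = 2.777.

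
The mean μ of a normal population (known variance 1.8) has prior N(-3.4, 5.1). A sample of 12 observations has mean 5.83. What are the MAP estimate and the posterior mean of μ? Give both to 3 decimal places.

Posterior for μ is Normal. Precision-weighted mean: (1/5.1·-3.4 + 12/1.8·5.83) / (1/5.1 + 12/1.8) = 5.566.
A Normal posterior is symmetric, so mode = mean.

MAP = 5.566, posterior mean = 5.566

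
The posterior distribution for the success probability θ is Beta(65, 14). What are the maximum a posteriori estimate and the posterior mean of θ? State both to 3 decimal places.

maximum a posteriori estimate = 0.831, posterior mean = 0.823

Mode = (65−1)/(65+14−2) = 64/77 = 0.831.
Mean = 65/(65+14) = 65/79 = 0.823.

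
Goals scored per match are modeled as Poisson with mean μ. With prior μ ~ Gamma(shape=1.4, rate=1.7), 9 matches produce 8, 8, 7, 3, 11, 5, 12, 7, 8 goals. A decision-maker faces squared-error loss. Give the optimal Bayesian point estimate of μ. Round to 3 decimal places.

6.579

Σ counts = 69. Posterior: Gamma(shape = 1.4+69 = 70.4, rate = 1.7+9 = 10.7).
Mode = (α−1)/β = 69.4/10.7 = 6.486.
Mean = α/β = 70.4/10.7 = 6.579.
Squared-error loss ⇒ the optimal estimator is the posterior mean.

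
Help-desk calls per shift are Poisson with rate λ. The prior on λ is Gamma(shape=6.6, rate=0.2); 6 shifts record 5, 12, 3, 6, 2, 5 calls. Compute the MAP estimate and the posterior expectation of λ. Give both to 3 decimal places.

MAP: 6.226. Posterior mean: 6.387.

Σ counts = 33. Posterior: Gamma(shape = 6.6+33 = 39.6, rate = 0.2+6 = 6.2).
Mode = (α−1)/β = 38.6/6.2 = 6.226.
Mean = α/β = 39.6/6.2 = 6.387.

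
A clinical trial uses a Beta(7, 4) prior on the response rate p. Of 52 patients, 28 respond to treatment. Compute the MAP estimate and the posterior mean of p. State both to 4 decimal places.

Posterior: Beta(7+28, 4+24) = Beta(35, 28).
Mode = (35−1)/(35+28−2) = 34/61 = 0.5574.
Mean = 35/(35+28) = 35/63 = 0.5556.
The posterior is left-skewed, so the mode exceeds the mean.

MAP = 0.5574, posterior mean = 0.5556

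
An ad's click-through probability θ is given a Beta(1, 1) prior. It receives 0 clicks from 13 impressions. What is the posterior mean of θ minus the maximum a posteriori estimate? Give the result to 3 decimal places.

Posterior: Beta(1+0, 1+13) = Beta(1, 14).
Since α = 1 ≤ 1 and β > 1, the Beta density is monotone decreasing on [0,1]; the mode is at 0.
Mean = 1/(1+14) = 0.067.
Difference = 0.067 − 0.000 = 0.067.

0.067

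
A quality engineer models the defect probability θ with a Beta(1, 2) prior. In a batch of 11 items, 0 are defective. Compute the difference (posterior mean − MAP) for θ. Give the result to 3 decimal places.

0.071

Posterior: Beta(1+0, 2+11) = Beta(1, 13).
Since α = 1 ≤ 1 and β > 1, the Beta density is monotone decreasing on [0,1]; the mode is at 0.
Mean = 1/(1+13) = 0.071.
Difference = 0.071 − 0.000 = 0.071.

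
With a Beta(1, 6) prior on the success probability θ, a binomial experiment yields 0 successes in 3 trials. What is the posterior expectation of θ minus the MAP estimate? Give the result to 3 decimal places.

Posterior: Beta(1+0, 6+3) = Beta(1, 9).
Since α = 1 ≤ 1 and β > 1, the Beta density is monotone decreasing on [0,1]; the mode is at 0.
Mean = 1/(1+9) = 0.100.
Difference = 0.100 − 0.000 = 0.100.

0.100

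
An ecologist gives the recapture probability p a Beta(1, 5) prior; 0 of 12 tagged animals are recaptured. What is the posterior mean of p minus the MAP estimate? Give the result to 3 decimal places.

0.056

Posterior: Beta(1+0, 5+12) = Beta(1, 17).
Since α = 1 ≤ 1 and β > 1, the Beta density is monotone decreasing on [0,1]; the mode is at 0.
Mean = 1/(1+17) = 0.056.
Difference = 0.056 − 0.000 = 0.056.
The posterior is right-skewed, so the mean exceeds the mode.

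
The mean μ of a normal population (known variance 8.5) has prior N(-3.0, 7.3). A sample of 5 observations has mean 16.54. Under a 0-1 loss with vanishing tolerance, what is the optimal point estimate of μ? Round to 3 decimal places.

Posterior for μ is Normal. Precision-weighted mean: (1/7.3·-3.0 + 5/8.5·16.54) / (1/7.3 + 5/8.5) = 12.849.
A Normal posterior is symmetric, so mode = mean.
This is the posterior mode — the MAP estimate.

12.849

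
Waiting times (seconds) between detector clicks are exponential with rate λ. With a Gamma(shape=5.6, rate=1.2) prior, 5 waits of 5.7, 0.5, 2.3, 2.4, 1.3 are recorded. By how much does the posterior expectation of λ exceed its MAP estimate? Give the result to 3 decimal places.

Σ times = 12.2. Posterior: Gamma(shape = 5.6+5 = 10.6, rate = 1.2+12.2 = 13.4).
Mode = (α−1)/β = 9.6/13.4 = 0.716.
Mean = α/β = 10.6/13.4 = 0.791.
Difference = 0.791 − 0.716 = 0.075.
Mean > mode: the posterior has a right tail.

0.075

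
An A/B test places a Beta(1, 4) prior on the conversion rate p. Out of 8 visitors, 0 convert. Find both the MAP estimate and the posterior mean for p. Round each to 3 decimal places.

MAP = 0.000; posterior mean = 0.077

Posterior: Beta(1+0, 4+8) = Beta(1, 12).
Since α = 1 ≤ 1 and β > 1, the Beta density is monotone decreasing on [0,1]; the mode is at 0.
Mean = 1/(1+12) = 0.077.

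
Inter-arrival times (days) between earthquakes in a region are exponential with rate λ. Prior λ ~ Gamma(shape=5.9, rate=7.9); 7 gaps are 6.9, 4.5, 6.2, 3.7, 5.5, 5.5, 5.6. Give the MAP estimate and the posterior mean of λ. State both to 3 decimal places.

MAP: 0.260. Posterior mean: 0.282.

Σ times = 37.9. Posterior: Gamma(shape = 5.9+7 = 12.9, rate = 7.9+37.9 = 45.8).
Mode = (α−1)/β = 11.9/45.8 = 0.260.
Mean = α/β = 12.9/45.8 = 0.282.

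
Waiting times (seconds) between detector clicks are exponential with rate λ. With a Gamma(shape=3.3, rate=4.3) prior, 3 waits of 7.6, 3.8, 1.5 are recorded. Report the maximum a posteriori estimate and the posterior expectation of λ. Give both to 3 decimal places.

Σ times = 12.9. Posterior: Gamma(shape = 3.3+3 = 6.3, rate = 4.3+12.9 = 17.2).
Mode = (α−1)/β = 5.3/17.2 = 0.308.
Mean = α/β = 6.3/17.2 = 0.366.
Right-skewed posterior ⇒ mode < mean.

MAP: 0.308. Posterior mean: 0.366.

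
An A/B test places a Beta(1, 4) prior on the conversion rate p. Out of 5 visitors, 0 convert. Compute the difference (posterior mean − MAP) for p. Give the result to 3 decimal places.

Posterior: Beta(1+0, 4+5) = Beta(1, 9).
Since α = 1 ≤ 1 and β > 1, the Beta density is monotone decreasing on [0,1]; the mode is at 0.
Mean = 1/(1+9) = 0.100.
Difference = 0.100 − 0.000 = 0.100.

0.100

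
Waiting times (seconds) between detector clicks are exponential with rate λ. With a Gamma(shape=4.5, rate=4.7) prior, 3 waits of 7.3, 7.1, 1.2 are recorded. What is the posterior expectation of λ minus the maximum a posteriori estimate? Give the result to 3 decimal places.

Σ times = 15.6. Posterior: Gamma(shape = 4.5+3 = 7.5, rate = 4.7+15.6 = 20.3).
Mode = (α−1)/β = 6.5/20.3 = 0.320.
Mean = α/β = 7.5/20.3 = 0.369.
Difference = 0.369 − 0.320 = 0.049.

0.049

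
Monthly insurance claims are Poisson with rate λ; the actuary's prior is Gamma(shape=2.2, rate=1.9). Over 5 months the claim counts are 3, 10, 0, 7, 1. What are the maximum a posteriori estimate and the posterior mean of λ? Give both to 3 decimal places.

maximum a posteriori estimate = 3.217, posterior mean = 3.362

Σ counts = 21. Posterior: Gamma(shape = 2.2+21 = 23.2, rate = 1.9+5 = 6.9).
Mode = (α−1)/β = 22.2/6.9 = 3.217.
Mean = α/β = 23.2/6.9 = 3.362.
The posterior is right-skewed, so the mean exceeds the mode.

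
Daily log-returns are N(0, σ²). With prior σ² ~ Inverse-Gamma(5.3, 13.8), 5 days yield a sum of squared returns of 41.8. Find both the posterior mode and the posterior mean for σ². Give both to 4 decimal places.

MAP = 3.9432, posterior mean = 5.1029

Posterior: Inverse-Gamma(shape = 5.3+5/2 = 7.8, scale = 13.8+41.8/2 = 34.7).
Mode = β/(α+1) = 34.7/8.8 = 3.9432.
Mean = β/(α−1) = 34.7/6.8 = 5.1029.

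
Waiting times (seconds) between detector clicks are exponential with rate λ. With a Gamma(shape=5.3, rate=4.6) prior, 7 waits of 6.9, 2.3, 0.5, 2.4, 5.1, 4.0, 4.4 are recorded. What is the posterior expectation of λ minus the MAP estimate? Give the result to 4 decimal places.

Σ times = 25.6. Posterior: Gamma(shape = 5.3+7 = 12.3, rate = 4.6+25.6 = 30.2).
Mode = (α−1)/β = 11.3/30.2 = 0.3742.
Mean = α/β = 12.3/30.2 = 0.4073.
Difference = 0.4073 − 0.3742 = 0.0331.

0.0331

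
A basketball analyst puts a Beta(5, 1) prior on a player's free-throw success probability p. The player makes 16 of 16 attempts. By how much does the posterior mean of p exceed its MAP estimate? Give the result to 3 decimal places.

Posterior: Beta(5+16, 1+0) = Beta(21, 1).
Since β = 1 ≤ 1 and α > 1, the Beta density is monotone increasing on [0,1]; the mode is at 1.
Mean = 21/(21+1) = 0.955.
Difference = 0.955 − 1.000 = -0.045.

-0.045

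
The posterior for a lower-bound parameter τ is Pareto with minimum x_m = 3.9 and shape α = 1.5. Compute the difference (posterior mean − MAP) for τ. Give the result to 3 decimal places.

7.800

The Pareto density is strictly decreasing on [x_m, ∞), so the mode is x_m = 3.900.
Mean = α·x_m/(α−1) = 1.5·3.9/0.5 = 11.700.
Difference = 11.700 − 3.900 = 7.800.
The posterior is right-skewed, so the mean exceeds the mode.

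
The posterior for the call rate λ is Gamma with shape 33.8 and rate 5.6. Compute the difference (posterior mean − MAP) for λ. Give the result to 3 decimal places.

Mode = (α−1)/β = 32.8/5.6 = 5.857.
Mean = α/β = 33.8/5.6 = 6.036.
Difference = 6.036 − 5.857 = 0.179.
The posterior is right-skewed, so the mean exceeds the mode.

0.179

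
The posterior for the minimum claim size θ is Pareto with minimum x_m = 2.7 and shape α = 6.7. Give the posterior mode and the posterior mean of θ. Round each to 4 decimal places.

The Pareto density is strictly decreasing on [x_m, ∞), so the mode is x_m = 2.7000.
Mean = α·x_m/(α−1) = 6.7·2.7/5.7 = 3.1737.

MAP: 2.7000. Posterior mean: 3.1737.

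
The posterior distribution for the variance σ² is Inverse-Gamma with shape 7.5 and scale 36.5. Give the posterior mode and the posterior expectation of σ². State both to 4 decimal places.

MAP = 4.2941; posterior mean = 5.6154

Mode = β/(α+1) = 36.5/8.5 = 4.2941.
Mean = β/(α−1) = 36.5/6.5 = 5.6154.
The posterior is right-skewed, so the mean exceeds the mode.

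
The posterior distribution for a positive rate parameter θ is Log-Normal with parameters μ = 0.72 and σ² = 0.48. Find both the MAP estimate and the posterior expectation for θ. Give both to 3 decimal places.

MAP = 1.271; posterior mean = 2.612

Mode = exp(μ − σ²) = exp(0.24) = 1.271.
Mean = exp(μ + σ²/2) = exp(0.960) = 2.612.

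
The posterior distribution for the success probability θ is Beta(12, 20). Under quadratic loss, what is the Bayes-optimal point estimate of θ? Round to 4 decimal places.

Mode = (12−1)/(12+20−2) = 11/30 = 0.3667.
Mean = 12/(12+20) = 12/32 = 0.3750.
Quadratic loss ⇒ the optimal estimator is the posterior mean.

0.3750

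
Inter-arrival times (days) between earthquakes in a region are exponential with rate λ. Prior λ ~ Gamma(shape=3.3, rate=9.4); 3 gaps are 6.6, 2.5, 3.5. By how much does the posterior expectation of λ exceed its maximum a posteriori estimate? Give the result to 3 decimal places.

Σ times = 12.6. Posterior: Gamma(shape = 3.3+3 = 6.3, rate = 9.4+12.6 = 22.0).
Mode = (α−1)/β = 5.3/22.0 = 0.241.
Mean = α/β = 6.3/22.0 = 0.286.
Difference = 0.286 − 0.241 = 0.045.

0.045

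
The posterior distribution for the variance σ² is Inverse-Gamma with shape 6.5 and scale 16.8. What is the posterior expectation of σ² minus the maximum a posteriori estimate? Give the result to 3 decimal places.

Mode = β/(α+1) = 16.8/7.5 = 2.240.
Mean = β/(α−1) = 16.8/5.5 = 3.055.
Difference = 3.055 − 2.240 = 0.815.
The posterior is right-skewed, so the mean exceeds the mode.

0.815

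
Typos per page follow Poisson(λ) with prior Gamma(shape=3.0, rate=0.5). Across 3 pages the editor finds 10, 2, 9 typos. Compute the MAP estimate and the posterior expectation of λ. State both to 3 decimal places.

Σ counts = 21. Posterior: Gamma(shape = 3.0+21 = 24.0, rate = 0.5+3 = 3.5).
Mode = (α−1)/β = 23.0/3.5 = 6.571.
Mean = α/β = 24.0/3.5 = 6.857.

λ_MAP = 6.571, E[λ|data] = 6.857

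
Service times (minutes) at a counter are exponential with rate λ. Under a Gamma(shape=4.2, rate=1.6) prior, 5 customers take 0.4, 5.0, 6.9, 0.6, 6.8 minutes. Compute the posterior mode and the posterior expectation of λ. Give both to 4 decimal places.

Σ times = 19.7. Posterior: Gamma(shape = 4.2+5 = 9.2, rate = 1.6+19.7 = 21.3).
Mode = (α−1)/β = 8.2/21.3 = 0.3850.
Mean = α/β = 9.2/21.3 = 0.4319.
The mean is pulled above the mode by the posterior's right skew.

posterior mode = 0.3850, posterior expectation = 0.4319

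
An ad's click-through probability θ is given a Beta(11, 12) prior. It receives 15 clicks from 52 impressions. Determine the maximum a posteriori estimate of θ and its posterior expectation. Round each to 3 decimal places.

Posterior: Beta(11+15, 12+37) = Beta(26, 49).
Mode = (26−1)/(26+49−2) = 25/73 = 0.342.
Mean = 26/(26+49) = 26/75 = 0.347.
The posterior is right-skewed, so the mean exceeds the mode.

θ_MAP = 0.342, E[θ|data] = 0.347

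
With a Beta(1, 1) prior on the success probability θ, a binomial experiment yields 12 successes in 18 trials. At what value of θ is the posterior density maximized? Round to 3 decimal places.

0.667

Posterior: Beta(1+12, 1+6) = Beta(13, 7).
Mode = (13−1)/(13+7−2) = 12/18 = 0.667.
Mean = 13/(13+7) = 13/20 = 0.650.
This is the posterior mode — the MAP estimate.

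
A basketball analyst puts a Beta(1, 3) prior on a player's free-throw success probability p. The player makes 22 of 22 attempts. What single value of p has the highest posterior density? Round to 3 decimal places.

0.917

Posterior: Beta(1+22, 3+0) = Beta(23, 3).
Mode = (23−1)/(23+3−2) = 22/24 = 0.917.
Mean = 23/(23+3) = 23/26 = 0.885.
This is the posterior mode — the MAP estimate.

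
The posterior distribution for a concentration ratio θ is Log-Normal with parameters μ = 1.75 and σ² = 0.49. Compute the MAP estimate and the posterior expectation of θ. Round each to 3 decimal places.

θ_MAP = 3.525, E[θ|data] = 7.352

Mode = exp(μ − σ²) = exp(1.26) = 3.525.
Mean = exp(μ + σ²/2) = exp(1.995) = 7.352.
The mean is pulled above the mode by the posterior's right skew.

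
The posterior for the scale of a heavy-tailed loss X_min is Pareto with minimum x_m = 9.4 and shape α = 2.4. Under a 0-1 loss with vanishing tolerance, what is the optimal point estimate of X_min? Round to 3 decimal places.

The Pareto density is strictly decreasing on [x_m, ∞), so the mode is x_m = 9.400.
Mean = α·x_m/(α−1) = 2.4·9.4/1.4 = 16.114.
This is the posterior mode — the MAP estimate.

9.400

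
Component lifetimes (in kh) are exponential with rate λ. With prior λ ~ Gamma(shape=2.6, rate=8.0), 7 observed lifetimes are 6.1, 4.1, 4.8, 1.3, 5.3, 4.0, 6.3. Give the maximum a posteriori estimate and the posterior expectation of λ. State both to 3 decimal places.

Σ times = 31.9. Posterior: Gamma(shape = 2.6+7 = 9.6, rate = 8.0+31.9 = 39.9).
Mode = (α−1)/β = 8.6/39.9 = 0.216.
Mean = α/β = 9.6/39.9 = 0.241.
The posterior is right-skewed, so the mean exceeds the mode.

λ_MAP = 0.216, E[λ|data] = 0.241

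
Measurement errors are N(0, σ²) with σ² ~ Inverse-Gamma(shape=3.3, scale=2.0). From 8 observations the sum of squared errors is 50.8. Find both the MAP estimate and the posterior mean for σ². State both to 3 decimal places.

σ²_MAP = 3.301, E[σ²|data] = 4.349

Posterior: Inverse-Gamma(shape = 3.3+8/2 = 7.3, scale = 2.0+50.8/2 = 27.4).
Mode = β/(α+1) = 27.4/8.3 = 3.301.
Mean = β/(α−1) = 27.4/6.3 = 4.349.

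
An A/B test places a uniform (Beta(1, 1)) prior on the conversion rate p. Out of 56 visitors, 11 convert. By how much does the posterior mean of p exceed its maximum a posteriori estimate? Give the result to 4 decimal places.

0.0105

Posterior: Beta(1+11, 1+45) = Beta(12, 46).
Mode = (12−1)/(12+46−2) = 11/56 = 0.1964.
With a flat prior the MAP equals the MLE, 11/56.
Mean = 12/(12+46) = 12/58 = 0.2069.
Difference = 0.2069 − 0.1964 = 0.0105.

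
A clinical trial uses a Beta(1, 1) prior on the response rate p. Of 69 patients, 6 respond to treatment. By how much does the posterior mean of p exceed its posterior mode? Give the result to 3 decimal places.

0.012

Posterior: Beta(1+6, 1+63) = Beta(7, 64).
Mode = (7−1)/(7+64−2) = 6/69 = 0.087.
With a flat prior the MAP equals the MLE, 6/69.
Mean = 7/(7+64) = 7/71 = 0.099.
Difference = 0.099 − 0.087 = 0.012.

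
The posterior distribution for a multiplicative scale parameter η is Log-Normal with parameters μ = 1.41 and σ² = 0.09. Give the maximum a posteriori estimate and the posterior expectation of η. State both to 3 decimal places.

maximum a posteriori estimate = 3.743, posterior expectation = 4.284

Mode = exp(μ − σ²) = exp(1.32) = 3.743.
Mean = exp(μ + σ²/2) = exp(1.455) = 4.284.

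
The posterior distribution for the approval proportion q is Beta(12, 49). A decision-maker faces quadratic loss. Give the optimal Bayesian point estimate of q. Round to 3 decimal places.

0.197

Mode = (12−1)/(12+49−2) = 11/59 = 0.186.
Mean = 12/(12+49) = 12/61 = 0.197.
Quadratic loss ⇒ the optimal estimator is the posterior mean.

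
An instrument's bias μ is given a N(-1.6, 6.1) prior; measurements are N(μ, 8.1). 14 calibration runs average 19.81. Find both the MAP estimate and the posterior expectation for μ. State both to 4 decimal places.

MAP = 17.9552, posterior mean = 17.9552

Posterior for μ is Normal. Precision-weighted mean: (1/6.1·-1.6 + 14/8.1·19.81) / (1/6.1 + 14/8.1) = 17.9552.
A Normal posterior is symmetric, so mode = mean.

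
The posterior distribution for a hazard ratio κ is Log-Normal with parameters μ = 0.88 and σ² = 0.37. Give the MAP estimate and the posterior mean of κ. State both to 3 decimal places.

Mode = exp(μ − σ²) = exp(0.51) = 1.665.
Mean = exp(μ + σ²/2) = exp(1.065) = 2.901.
Mean > mode: the posterior has a right tail.

MAP = 1.665, posterior mean = 2.901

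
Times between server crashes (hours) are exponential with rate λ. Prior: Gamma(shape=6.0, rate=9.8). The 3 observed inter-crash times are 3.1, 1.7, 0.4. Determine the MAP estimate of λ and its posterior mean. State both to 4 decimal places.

MAP = 0.5333, posterior mean = 0.6000

Σ times = 5.2. Posterior: Gamma(shape = 6.0+3 = 9.0, rate = 9.8+5.2 = 15.0).
Mode = (α−1)/β = 8.0/15.0 = 0.5333.
Mean = α/β = 9.0/15.0 = 0.6000.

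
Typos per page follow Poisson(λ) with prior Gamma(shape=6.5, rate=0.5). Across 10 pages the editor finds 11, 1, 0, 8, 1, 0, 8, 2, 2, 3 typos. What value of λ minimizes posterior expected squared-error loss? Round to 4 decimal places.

4.0476

Σ counts = 36. Posterior: Gamma(shape = 6.5+36 = 42.5, rate = 0.5+10 = 10.5).
Mode = (α−1)/β = 41.5/10.5 = 3.9524.
Mean = α/β = 42.5/10.5 = 4.0476.
Squared-error loss ⇒ the optimal estimator is the posterior mean.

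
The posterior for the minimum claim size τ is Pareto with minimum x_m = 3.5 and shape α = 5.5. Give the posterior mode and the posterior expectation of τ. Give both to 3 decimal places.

The Pareto density is strictly decreasing on [x_m, ∞), so the mode is x_m = 3.500.
Mean = α·x_m/(α−1) = 5.5·3.5/4.5 = 4.278.

MAP = 3.500, posterior mean = 4.278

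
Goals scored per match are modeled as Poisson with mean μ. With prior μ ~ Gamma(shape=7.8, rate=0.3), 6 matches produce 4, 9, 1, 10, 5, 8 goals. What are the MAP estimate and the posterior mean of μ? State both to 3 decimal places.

Σ counts = 37. Posterior: Gamma(shape = 7.8+37 = 44.8, rate = 0.3+6 = 6.3).
Mode = (α−1)/β = 43.8/6.3 = 6.952.
Mean = α/β = 44.8/6.3 = 7.111.
The posterior is right-skewed, so the mean exceeds the mode.

MAP = 6.952, posterior mean = 7.111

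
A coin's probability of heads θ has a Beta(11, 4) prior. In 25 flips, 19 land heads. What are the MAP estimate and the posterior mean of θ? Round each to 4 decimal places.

θ_MAP = 0.7632, E[θ|data] = 0.7500

Posterior: Beta(11+19, 4+6) = Beta(30, 10).
Mode = (30−1)/(30+10−2) = 29/38 = 0.7632.
Mean = 30/(30+10) = 30/40 = 0.7500.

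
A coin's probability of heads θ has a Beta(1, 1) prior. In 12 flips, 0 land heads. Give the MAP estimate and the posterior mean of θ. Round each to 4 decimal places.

Posterior: Beta(1+0, 1+12) = Beta(1, 13).
Since α = 1 ≤ 1 and β > 1, the Beta density is monotone decreasing on [0,1]; the mode is at 0.
Mean = 1/(1+13) = 0.0714.
The posterior is right-skewed, so the mean exceeds the mode.

MAP = 0.0000; posterior mean = 0.0714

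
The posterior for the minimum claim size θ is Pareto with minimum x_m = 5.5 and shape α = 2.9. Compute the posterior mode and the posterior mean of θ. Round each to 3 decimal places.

The Pareto density is strictly decreasing on [x_m, ∞), so the mode is x_m = 5.500.
Mean = α·x_m/(α−1) = 2.9·5.5/1.9 = 8.395.
The posterior is right-skewed, so the mean exceeds the mode.

MAP: 5.500. Posterior mean: 8.395.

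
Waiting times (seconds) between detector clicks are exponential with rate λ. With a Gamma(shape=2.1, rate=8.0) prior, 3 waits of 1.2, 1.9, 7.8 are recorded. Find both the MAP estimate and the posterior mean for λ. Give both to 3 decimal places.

MAP = 0.217, posterior mean = 0.270

Σ times = 10.9. Posterior: Gamma(shape = 2.1+3 = 5.1, rate = 8.0+10.9 = 18.9).
Mode = (α−1)/β = 4.1/18.9 = 0.217.
Mean = α/β = 5.1/18.9 = 0.270.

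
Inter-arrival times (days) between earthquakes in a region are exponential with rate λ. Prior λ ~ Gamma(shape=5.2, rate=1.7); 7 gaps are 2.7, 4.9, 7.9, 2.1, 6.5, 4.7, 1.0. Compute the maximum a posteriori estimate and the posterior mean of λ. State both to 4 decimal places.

Σ times = 29.8. Posterior: Gamma(shape = 5.2+7 = 12.2, rate = 1.7+29.8 = 31.5).
Mode = (α−1)/β = 11.2/31.5 = 0.3556.
Mean = α/β = 12.2/31.5 = 0.3873.

MAP = 0.3556; posterior mean = 0.3873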